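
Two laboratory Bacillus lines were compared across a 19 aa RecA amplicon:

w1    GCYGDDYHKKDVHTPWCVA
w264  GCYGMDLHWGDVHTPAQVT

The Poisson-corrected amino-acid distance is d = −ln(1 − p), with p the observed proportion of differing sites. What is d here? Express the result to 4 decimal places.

Differing sites — 5:D/M; 7:Y/L; 9:K/W; 10:K/G; 16:W/A; 17:C/Q; 19:A/T.
p = 7/19 = 0.368421.
d = −ln(1 − 0.368421) = −ln(0.631579) = 0.4595.

0.4595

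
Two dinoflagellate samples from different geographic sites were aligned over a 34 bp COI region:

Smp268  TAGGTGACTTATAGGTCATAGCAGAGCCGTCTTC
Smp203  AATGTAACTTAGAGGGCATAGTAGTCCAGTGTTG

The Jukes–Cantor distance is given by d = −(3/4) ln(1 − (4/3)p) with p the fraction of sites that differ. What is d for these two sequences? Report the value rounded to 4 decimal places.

Differing sites — 1:T/A; 3:G/T; 6:G/A; 12:T/G; 16:T/G; 22:C/T; 25:A/T; 26:G/C; 28:C/A; 31:C/G; 34:C/G.
p = 11/34 = 0.323529.
d = −0.75 · ln(1 − (4/3)·0.323529) = −0.75 · ln(0.568628) = −0.75 · (-0.564529) = 0.4234.

0.4234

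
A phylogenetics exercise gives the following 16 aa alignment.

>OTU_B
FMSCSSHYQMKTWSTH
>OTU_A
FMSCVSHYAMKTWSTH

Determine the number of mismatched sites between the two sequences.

The sequences differ at positions 5 (S/V), 9 (Q/A).
That gives 2 mismatches out of 16 aligned sites, so the Hamming distance is 2.

2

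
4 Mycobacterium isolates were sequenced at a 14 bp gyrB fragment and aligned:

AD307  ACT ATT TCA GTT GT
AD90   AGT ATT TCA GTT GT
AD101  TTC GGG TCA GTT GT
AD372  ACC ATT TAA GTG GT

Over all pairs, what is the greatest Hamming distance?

7

Pairwise Hamming distances:
  AD307 vs AD90: 1
  AD307 vs AD101: 6
  AD307 vs AD372: 3
  AD90 vs AD101: 6
  AD90 vs AD372: 4
  AD101 vs AD372: 7
The largest is 7, between AD101 and AD372.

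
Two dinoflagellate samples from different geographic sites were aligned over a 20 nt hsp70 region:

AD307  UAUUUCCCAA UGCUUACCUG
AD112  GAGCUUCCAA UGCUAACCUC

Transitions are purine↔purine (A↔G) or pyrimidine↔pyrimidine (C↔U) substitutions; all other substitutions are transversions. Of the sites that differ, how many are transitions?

Differing sites — 1:U/G (Tv); 3:U/G (Tv); 4:U/C (Ti); 6:C/U (Ti); 15:U/A (Tv); 20:G/C (Tv).
Of the 6 differences, 2 transitions and 4 transversions, so the answer is 2.

2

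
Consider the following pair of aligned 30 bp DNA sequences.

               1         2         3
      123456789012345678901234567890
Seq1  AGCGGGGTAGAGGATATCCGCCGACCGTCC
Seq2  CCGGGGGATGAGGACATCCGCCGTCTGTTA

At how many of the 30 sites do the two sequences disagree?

10

Mismatches occur at site 1 (A↔C), site 2 (G↔C), site 3 (C↔G), site 8 (T↔A), site 9 (A↔T), site 15 (T↔C), site 24 (A↔T), site 26 (C↔T), site 29 (C↔T), site 30 (C↔A).
That gives 10 mismatches out of 30 aligned sites, so the Hamming distance is 10.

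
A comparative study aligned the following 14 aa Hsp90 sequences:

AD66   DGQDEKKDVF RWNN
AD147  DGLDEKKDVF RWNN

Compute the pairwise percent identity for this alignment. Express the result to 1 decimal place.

92.9%

The sequences differ at position 3 (Q/L).
13 of the 14 sites match, so the percent identity is 13/14 × 100 = 92.9%.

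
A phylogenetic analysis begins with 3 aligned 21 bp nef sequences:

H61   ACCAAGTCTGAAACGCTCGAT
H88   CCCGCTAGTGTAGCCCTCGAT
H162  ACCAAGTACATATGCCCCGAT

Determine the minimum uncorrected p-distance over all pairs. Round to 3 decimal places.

0.381

Pairwise Hamming distances:
  H61 vs H88: 9
  H61 vs H162: 8
  H88 vs H162: 11
The smallest is 8 mismatches, between H61 and H162; p = 8/21 = 0.381.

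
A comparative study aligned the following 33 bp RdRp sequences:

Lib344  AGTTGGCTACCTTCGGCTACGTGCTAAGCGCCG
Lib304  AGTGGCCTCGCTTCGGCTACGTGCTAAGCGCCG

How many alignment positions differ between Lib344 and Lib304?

The sequences differ at positions 4 (T/G), 6 (G/C), 9 (A/C), 10 (C/G).
That gives 4 mismatches out of 33 aligned sites, so the Hamming distance is 4.

4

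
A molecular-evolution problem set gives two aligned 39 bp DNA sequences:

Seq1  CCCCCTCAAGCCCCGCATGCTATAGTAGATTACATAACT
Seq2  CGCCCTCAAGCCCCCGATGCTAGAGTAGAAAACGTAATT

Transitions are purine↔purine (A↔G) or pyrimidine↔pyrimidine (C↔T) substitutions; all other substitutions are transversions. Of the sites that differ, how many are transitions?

2

The sequences differ at positions 2 (C/G, transversion), 15 (G/C, transversion), 16 (C/G, transversion), 23 (T/G, transversion), 30 (T/A, transversion), 31 (T/A, transversion), 34 (A/G, transition), 38 (C/T, transition).
Of the 8 differences, 2 transitions and 6 transversions, so the answer is 2.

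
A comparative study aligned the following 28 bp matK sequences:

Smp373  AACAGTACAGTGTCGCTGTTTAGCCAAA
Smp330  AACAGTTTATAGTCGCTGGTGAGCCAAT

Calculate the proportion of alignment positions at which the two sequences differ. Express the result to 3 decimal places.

Differing sites — 7:A/T; 8:C/T; 10:G/T; 11:T/A; 19:T/G; 21:T/G; 28:A/T.
There are 7 differences over 28 sites, so p = 7/28 = 0.250.

0.250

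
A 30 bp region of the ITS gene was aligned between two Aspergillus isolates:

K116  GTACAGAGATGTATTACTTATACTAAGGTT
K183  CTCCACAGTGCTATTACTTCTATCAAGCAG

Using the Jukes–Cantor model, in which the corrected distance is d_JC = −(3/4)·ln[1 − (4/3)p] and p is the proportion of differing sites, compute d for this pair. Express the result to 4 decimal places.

Mismatches occur at site 1 (G↔C), site 3 (A↔C), site 6 (G↔C), site 9 (A↔T), site 10 (T↔G), site 11 (G↔C), site 20 (A↔C), site 23 (C↔T), site 24 (T↔C), site 28 (G↔C), site 29 (T↔A), site 30 (T↔G).
p = 12/30 = 0.400000.
d = −0.75 · ln(1 − (4/3)·0.400000) = −0.75 · ln(0.466667) = −0.75 · (-0.762139) = 0.5716.

0.5716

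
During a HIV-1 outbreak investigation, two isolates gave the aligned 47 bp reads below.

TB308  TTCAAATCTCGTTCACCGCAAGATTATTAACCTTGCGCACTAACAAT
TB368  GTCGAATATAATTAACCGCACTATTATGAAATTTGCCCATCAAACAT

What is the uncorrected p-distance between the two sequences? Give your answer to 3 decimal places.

0.340

Mismatches occur at site 1 (T→G), site 4 (A→G), site 8 (C→A), site 10 (C→A), site 11 (G→A), site 14 (C→A), site 21 (A→C), site 22 (G→T), site 28 (T→G), site 31 (C→A), site 32 (C→T), site 37 (G→C), site 40 (C→T), site 41 (T→C), site 44 (C→A), site 45 (A→C).
There are 16 differences over 47 sites, so p = 16/47 = 0.340.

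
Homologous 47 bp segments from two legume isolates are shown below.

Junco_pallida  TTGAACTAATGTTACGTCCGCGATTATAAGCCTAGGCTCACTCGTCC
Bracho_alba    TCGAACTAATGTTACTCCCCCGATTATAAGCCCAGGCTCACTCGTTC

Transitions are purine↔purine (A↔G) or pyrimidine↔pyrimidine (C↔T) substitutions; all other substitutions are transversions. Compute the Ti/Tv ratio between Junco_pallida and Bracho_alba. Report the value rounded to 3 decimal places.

2.000

Mismatches occur at site 2 (T↔C, transition), site 16 (G↔T, transversion), site 17 (T↔C, transition), site 20 (G↔C, transversion), site 33 (T↔C, transition), site 46 (C↔T, transition).
Of the 6 differences, 4 transitions and 2 transversions, so Ti/Tv = 4/2 = 2.000.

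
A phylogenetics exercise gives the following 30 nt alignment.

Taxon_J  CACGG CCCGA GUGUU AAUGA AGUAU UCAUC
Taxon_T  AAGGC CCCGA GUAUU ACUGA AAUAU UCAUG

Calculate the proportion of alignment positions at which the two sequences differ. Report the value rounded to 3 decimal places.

Differing sites — 1:C/A; 3:C/G; 5:G/C; 13:G/A; 17:A/C; 22:G/A; 30:C/G.
There are 7 differences over 30 sites, so p = 7/30 = 0.233.

0.233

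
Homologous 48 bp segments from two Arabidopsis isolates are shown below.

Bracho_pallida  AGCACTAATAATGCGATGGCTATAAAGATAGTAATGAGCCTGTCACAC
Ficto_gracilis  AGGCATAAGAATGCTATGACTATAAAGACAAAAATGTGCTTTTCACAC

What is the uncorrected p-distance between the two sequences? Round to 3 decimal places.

Differing sites — 3:C/G; 4:A/C; 5:C/A; 9:T/G; 15:G/T; 19:G/A; 29:T/C; 31:G/A; 32:T/A; 37:A/T; 40:C/T; 42:G/T.
There are 12 differences over 48 sites, so p = 12/48 = 0.250.

0.250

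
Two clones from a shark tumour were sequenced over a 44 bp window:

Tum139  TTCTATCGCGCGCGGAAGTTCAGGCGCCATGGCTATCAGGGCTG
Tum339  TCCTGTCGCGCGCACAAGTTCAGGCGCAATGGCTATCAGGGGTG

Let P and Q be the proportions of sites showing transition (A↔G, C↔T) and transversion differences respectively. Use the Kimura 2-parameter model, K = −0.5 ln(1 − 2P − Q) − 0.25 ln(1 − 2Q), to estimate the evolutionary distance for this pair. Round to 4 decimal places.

0.1511

The sequences differ at positions 2 (T/C, transition), 5 (A/G, transition), 14 (G/A, transition), 15 (G/C, transversion), 28 (C/A, transversion), 42 (C/G, transversion).
Of the 6 differences, 3 transitions and 3 transversions over 44 sites: P = 3/44 = 0.068182, Q = 3/44 = 0.068182.
d = −0.5·ln(0.795454) − 0.25·ln(0.863636) = −0.5·(-0.228842) − 0.25·(-0.146604) = 0.1511.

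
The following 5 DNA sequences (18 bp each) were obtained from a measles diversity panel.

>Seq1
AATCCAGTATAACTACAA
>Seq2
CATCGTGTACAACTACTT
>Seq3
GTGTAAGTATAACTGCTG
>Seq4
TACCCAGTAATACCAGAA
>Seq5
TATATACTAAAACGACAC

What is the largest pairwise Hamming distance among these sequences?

Pairwise Hamming distances:
  Seq1 vs Seq2: 6
  Seq1 vs Seq3: 8
  Seq1 vs Seq4: 6
  Seq1 vs Seq5: 7
  Seq2 vs Seq3: 9
  Seq2 vs Seq4: 10
  Seq2 vs Seq5: 9
  Seq3 vs Seq4: 12
  Seq3 vs Seq5: 11
  Seq4 vs Seq5: 8
The largest is 12, between Seq3 and Seq4.

12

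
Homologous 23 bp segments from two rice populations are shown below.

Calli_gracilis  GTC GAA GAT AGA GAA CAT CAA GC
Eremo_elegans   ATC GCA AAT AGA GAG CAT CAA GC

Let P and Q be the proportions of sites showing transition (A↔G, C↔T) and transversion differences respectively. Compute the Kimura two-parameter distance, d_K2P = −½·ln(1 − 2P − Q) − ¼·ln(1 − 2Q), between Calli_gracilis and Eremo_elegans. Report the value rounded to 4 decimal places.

0.2042

Mismatches occur at site 1 (G/A, transition), site 5 (A/C, transversion), site 7 (G/A, transition), site 15 (A/G, transition).
Of the 4 differences, 3 transitions and 1 transversion over 23 sites: P = 3/23 = 0.130435, Q = 1/23 = 0.043478.
d = −0.5·ln(0.695652) − 0.25·ln(0.913044) = −0.5·(-0.362906) − 0.25·(-0.090971) = 0.2042.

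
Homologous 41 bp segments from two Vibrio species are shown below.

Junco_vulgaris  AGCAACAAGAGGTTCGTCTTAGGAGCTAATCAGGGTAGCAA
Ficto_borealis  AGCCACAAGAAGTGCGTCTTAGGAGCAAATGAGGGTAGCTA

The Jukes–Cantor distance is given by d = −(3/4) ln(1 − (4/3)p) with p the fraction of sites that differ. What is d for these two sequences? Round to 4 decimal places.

0.1628

Mismatches occur at site 4 (A→C), site 11 (G→A), site 14 (T→G), site 27 (T→A), site 31 (C→G), site 40 (A→T).
p = 6/41 = 0.146341.
d = −0.75 · ln(1 − (4/3)·0.146341) = −0.75 · ln(0.804879) = −0.75 · (-0.217063) = 0.1628.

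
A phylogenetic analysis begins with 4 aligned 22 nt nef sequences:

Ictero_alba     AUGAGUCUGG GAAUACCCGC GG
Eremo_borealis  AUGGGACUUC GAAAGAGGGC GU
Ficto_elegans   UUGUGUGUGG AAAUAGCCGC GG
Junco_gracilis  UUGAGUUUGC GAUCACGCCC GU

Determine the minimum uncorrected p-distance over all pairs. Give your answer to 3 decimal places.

0.227

Pairwise Hamming distances:
  Ictero_alba vs Eremo_borealis: 10
  Ictero_alba vs Ficto_elegans: 5
  Ictero_alba vs Junco_gracilis: 8
  Eremo_borealis vs Ficto_elegans: 13
  Eremo_borealis vs Junco_gracilis: 11
  Ficto_elegans vs Junco_gracilis: 10
The smallest is 5 mismatches, between Ictero_alba and Ficto_elegans; p = 5/22 = 0.227.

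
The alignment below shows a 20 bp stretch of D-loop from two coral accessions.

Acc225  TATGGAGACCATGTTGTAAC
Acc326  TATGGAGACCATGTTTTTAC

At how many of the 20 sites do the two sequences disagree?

Mismatches occur at site 16 (G→T), site 18 (A→T).
That gives 2 mismatches out of 20 aligned sites, so the Hamming distance is 2.

2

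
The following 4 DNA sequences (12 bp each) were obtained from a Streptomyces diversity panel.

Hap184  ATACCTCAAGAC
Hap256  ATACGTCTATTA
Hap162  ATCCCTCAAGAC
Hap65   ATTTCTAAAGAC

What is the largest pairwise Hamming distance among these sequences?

8

Pairwise Hamming distances:
  Hap184 vs Hap256: 5
  Hap184 vs Hap162: 1
  Hap184 vs Hap65: 3
  Hap256 vs Hap162: 6
  Hap256 vs Hap65: 8
  Hap162 vs Hap65: 3
The largest is 8, between Hap256 and Hap65.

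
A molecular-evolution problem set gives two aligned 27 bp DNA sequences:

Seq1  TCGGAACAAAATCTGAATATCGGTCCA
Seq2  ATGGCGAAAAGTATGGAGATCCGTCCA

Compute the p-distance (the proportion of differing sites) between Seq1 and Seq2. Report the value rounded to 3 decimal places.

0.370

Differing sites — 1:T/A; 2:C/T; 5:A/C; 6:A/G; 7:C/A; 11:A/G; 13:C/A; 16:A/G; 18:T/G; 22:G/C.
There are 10 differences over 27 sites, so p = 10/27 = 0.370.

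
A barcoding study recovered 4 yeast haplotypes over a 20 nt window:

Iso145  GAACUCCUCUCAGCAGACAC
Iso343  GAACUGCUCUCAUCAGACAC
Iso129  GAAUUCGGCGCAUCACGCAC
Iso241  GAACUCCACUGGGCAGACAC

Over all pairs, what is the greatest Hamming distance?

Pairwise Hamming distances:
  Iso145 vs Iso343: 2
  Iso145 vs Iso129: 7
  Iso145 vs Iso241: 3
  Iso343 vs Iso129: 7
  Iso343 vs Iso241: 5
  Iso129 vs Iso241: 9
The largest is 9, between Iso129 and Iso241.

9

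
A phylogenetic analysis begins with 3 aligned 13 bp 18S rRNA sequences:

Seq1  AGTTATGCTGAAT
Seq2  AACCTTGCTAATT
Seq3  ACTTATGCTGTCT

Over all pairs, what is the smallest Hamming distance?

Pairwise Hamming distances:
  Seq1 vs Seq2: 6
  Seq1 vs Seq3: 3
  Seq2 vs Seq3: 7
The smallest is 3, between Seq1 and Seq3.

3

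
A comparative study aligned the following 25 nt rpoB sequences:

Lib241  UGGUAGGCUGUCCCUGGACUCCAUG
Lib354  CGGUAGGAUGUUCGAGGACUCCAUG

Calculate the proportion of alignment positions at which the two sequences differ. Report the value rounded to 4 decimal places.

Differing sites — 1:U/C; 8:C/A; 12:C/U; 14:C/G; 15:U/A.
There are 5 differences over 25 sites, so p = 5/25 = 0.2000.

0.2000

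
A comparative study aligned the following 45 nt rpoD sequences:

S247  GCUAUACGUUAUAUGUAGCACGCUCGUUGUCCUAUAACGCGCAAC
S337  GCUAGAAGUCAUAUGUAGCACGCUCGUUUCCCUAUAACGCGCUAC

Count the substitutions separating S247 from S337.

Mismatches occur at site 5 (U/G), site 7 (C/A), site 10 (U/C), site 29 (G/U), site 30 (U/C), site 43 (A/U).
That gives 6 mismatches out of 45 aligned sites, so the Hamming distance is 6.

6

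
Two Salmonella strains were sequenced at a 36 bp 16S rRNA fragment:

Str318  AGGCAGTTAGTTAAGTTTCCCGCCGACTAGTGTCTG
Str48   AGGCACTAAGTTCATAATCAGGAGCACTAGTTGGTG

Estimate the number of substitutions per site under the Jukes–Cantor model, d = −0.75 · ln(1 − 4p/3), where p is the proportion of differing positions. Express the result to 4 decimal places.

Mismatches occur at site 6 (G/C), site 8 (T/A), site 13 (A/C), site 15 (G/T), site 16 (T/A), site 17 (T/A), site 20 (C/A), site 21 (C/G), site 23 (C/A), site 24 (C/G), site 25 (G/C), site 32 (G/T), site 33 (T/G), site 34 (C/G).
p = 14/36 = 0.388889.
d = −0.75 · ln(1 − (4/3)·0.388889) = −0.75 · ln(0.481481) = −0.75 · (-0.730889) = 0.5482.

0.5482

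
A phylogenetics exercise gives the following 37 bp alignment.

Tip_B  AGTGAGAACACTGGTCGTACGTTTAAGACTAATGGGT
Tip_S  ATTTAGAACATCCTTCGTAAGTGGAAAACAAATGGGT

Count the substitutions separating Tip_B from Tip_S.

Mismatches occur at site 2 (G↔T), site 4 (G↔T), site 11 (C↔T), site 12 (T↔C), site 13 (G↔C), site 14 (G↔T), site 20 (C↔A), site 23 (T↔G), site 24 (T↔G), site 27 (G↔A), site 30 (T↔A).
That gives 11 mismatches out of 37 aligned sites, so the Hamming distance is 11.

11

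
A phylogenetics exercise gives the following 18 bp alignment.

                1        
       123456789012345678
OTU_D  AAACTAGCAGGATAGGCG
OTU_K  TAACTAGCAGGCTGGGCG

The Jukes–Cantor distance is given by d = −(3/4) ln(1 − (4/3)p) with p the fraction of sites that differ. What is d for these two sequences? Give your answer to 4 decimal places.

Mismatches occur at site 1 (A→T), site 12 (A→C), site 14 (A→G).
p = 3/18 = 0.166667.
d = −0.75 · ln(1 − (4/3)·0.166667) = −0.75 · ln(0.777777) = −0.75 · (-0.251315) = 0.1885.

0.1885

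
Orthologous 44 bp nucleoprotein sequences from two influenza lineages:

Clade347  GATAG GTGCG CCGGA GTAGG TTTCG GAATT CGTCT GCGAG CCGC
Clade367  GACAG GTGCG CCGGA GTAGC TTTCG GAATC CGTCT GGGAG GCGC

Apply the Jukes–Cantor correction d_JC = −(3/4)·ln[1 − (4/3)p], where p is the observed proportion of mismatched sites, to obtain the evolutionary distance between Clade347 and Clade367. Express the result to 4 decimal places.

Differing sites — 3:T/C; 20:G/C; 30:T/C; 37:C/G; 41:C/G.
p = 5/44 = 0.113636.
d = −0.75 · ln(1 − (4/3)·0.113636) = −0.75 · ln(0.848485) = −0.75 · (-0.164303) = 0.1232.

0.1232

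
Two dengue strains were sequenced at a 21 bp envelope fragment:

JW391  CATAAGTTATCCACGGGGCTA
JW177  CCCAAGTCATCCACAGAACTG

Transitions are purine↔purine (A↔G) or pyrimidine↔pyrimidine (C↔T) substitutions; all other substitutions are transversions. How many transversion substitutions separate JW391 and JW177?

1

The sequences differ at positions 2 (A/C, transversion), 3 (T/C, transition), 8 (T/C, transition), 15 (G/A, transition), 17 (G/A, transition), 18 (G/A, transition), 21 (A/G, transition).
Of the 7 differences, 6 transitions and 1 transversion, so the answer is 1.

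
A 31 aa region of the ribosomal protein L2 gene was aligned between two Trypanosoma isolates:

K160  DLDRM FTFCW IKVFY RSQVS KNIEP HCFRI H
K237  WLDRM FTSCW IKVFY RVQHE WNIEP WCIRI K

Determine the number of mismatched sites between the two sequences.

The sequences differ at positions 1 (D/W), 8 (F/S), 17 (S/V), 19 (V/H), 20 (S/E), 21 (K/W), 26 (H/W), 28 (F/I), 31 (H/K).
That gives 9 mismatches out of 31 aligned sites, so the Hamming distance is 9.

9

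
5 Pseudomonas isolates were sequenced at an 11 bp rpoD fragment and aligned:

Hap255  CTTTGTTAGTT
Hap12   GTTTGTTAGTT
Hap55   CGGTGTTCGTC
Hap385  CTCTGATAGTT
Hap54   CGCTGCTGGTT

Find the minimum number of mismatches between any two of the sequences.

Pairwise Hamming distances:
  Hap255 vs Hap12: 1
  Hap255 vs Hap55: 4
  Hap255 vs Hap385: 2
  Hap255 vs Hap54: 4
  Hap12 vs Hap55: 5
  Hap12 vs Hap385: 3
  Hap12 vs Hap54: 5
  Hap55 vs Hap385: 5
  Hap55 vs Hap54: 4
  Hap385 vs Hap54: 3
The smallest is 1, between Hap255 and Hap12.

1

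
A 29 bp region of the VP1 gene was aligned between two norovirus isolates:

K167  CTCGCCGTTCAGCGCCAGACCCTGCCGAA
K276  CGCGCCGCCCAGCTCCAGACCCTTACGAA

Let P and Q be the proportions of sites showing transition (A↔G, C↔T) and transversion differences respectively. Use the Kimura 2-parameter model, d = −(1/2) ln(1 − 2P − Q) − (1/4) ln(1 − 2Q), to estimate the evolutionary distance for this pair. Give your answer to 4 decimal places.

0.2421

The sequences differ at positions 2 (T/G, transversion), 8 (T/C, transition), 9 (T/C, transition), 14 (G/T, transversion), 24 (G/T, transversion), 25 (C/A, transversion).
Of the 6 differences, 2 transitions and 4 transversions over 29 sites: P = 2/29 = 0.068966, Q = 4/29 = 0.137931.
d = −0.5·ln(0.724137) − 0.25·ln(0.724138) = −0.5·(-0.322775) − 0.25·(-0.322773) = 0.2421.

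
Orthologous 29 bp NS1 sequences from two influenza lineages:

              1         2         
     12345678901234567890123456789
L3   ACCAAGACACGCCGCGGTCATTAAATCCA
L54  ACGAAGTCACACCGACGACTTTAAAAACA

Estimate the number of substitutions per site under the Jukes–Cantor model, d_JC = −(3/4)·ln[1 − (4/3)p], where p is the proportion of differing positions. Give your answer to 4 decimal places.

The sequences differ at positions 3 (C/G), 7 (A/T), 11 (G/A), 15 (C/A), 16 (G/C), 18 (T/A), 20 (A/T), 26 (T/A), 27 (C/A).
p = 9/29 = 0.310345.
d = −0.75 · ln(1 − (4/3)·0.310345) = −0.75 · ln(0.586207) = −0.75 · (-0.534082) = 0.4006.

0.4006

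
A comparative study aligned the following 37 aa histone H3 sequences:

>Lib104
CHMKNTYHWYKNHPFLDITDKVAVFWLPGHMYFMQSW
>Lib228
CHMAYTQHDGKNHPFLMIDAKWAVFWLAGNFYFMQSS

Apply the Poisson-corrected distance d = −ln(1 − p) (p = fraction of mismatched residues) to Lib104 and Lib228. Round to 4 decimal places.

0.4329

Differing sites — 4:K/A; 5:N/Y; 7:Y/Q; 9:W/D; 10:Y/G; 17:D/M; 19:T/D; 20:D/A; 22:V/W; 28:P/A; 30:H/N; 31:M/F; 37:W/S.
p = 13/37 = 0.351351.
d = −ln(1 − 0.351351) = −ln(0.648649) = 0.4329.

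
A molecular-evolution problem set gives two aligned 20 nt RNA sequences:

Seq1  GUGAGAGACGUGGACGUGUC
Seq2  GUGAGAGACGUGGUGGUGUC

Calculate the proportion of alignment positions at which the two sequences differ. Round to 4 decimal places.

0.1000

The sequences differ at positions 14 (A/U), 15 (C/G).
There are 2 differences over 20 sites, so p = 2/20 = 0.1000.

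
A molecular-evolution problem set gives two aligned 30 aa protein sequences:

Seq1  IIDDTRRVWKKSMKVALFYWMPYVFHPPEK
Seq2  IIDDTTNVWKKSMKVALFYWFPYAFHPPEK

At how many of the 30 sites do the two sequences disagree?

Differing sites — 6:R/T; 7:R/N; 21:M/F; 24:V/A.
That gives 4 mismatches out of 30 aligned sites, so the Hamming distance is 4.

4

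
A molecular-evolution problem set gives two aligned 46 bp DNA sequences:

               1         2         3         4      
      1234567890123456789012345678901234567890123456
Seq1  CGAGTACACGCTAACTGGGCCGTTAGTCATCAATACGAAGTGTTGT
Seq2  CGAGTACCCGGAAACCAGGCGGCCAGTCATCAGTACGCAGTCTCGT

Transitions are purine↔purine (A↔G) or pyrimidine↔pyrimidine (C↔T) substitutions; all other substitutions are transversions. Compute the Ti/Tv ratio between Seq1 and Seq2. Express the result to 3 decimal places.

Mismatches occur at site 8 (A/C, transversion), site 11 (C/G, transversion), site 12 (T/A, transversion), site 16 (T/C, transition), site 17 (G/A, transition), site 21 (C/G, transversion), site 23 (T/C, transition), site 24 (T/C, transition), site 33 (A/G, transition), site 38 (A/C, transversion), site 42 (G/C, transversion), site 44 (T/C, transition).
Of the 12 differences, 6 transitions and 6 transversions, so Ti/Tv = 6/6 = 1.000.

1.000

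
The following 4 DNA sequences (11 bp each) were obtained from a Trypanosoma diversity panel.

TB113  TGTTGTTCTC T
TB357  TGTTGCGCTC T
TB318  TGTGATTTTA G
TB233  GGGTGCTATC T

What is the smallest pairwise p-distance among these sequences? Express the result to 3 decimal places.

Pairwise Hamming distances:
  TB113 vs TB357: 2
  TB113 vs TB318: 5
  TB113 vs TB233: 4
  TB357 vs TB318: 7
  TB357 vs TB233: 4
  TB318 vs TB233: 8
The smallest is 2 mismatches, between TB113 and TB357; p = 2/11 = 0.182.

0.182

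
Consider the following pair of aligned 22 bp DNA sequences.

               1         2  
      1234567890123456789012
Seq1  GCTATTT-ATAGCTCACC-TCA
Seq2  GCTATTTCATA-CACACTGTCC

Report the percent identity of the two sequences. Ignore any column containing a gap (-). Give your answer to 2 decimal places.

Excluding the 3 gap columns leaves 19 comparable sites.
Mismatches occur at site 14 (T→A), site 18 (C→T), site 22 (A→C).
16 of the 19 comparable sites match, so the percent identity is 16/19 × 100 = 84.21%.

84.21%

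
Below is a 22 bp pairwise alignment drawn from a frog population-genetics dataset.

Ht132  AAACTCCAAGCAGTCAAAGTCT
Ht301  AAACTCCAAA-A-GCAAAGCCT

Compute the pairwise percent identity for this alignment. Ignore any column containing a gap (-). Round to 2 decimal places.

Excluding the 2 gap columns leaves 20 comparable sites.
Differing sites — 10:G/A; 14:T/G; 20:T/C.
17 of the 20 comparable sites match, so the percent identity is 17/20 × 100 = 85.00%.

85.00%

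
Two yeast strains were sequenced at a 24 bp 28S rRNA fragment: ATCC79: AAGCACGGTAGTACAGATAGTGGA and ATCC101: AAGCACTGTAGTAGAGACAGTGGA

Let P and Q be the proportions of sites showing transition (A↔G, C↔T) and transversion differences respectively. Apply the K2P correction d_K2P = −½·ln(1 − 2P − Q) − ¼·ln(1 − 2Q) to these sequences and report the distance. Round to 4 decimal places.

The sequences differ at positions 7 (G/T, transversion), 14 (C/G, transversion), 18 (T/C, transition).
Of the 3 differences, 1 transition and 2 transversions over 24 sites: P = 1/24 = 0.041667, Q = 2/24 = 0.083333.
d = −0.5·ln(0.833333) − 0.25·ln(0.833334) = −0.5·(-0.182322) − 0.25·(-0.182321) = 0.1367.

0.1367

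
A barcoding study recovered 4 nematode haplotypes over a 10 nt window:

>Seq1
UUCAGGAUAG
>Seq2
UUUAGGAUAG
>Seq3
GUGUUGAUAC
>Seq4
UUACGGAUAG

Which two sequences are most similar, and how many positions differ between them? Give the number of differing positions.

1

Pairwise Hamming distances:
  Seq1 vs Seq2: 1
  Seq1 vs Seq3: 5
  Seq1 vs Seq4: 2
  Seq2 vs Seq3: 5
  Seq2 vs Seq4: 2
  Seq3 vs Seq4: 5
The smallest is 1, between Seq1 and Seq2.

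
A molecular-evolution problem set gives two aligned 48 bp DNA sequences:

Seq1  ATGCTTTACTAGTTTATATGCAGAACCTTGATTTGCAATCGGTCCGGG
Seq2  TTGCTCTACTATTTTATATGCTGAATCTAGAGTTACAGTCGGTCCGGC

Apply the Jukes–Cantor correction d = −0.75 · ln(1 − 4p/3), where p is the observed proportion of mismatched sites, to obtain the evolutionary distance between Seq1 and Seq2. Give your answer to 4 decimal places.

The sequences differ at positions 1 (A/T), 6 (T/C), 12 (G/T), 22 (A/T), 26 (C/T), 29 (T/A), 32 (T/G), 35 (G/A), 38 (A/G), 48 (G/C).
p = 10/48 = 0.208333.
d = −0.75 · ln(1 − (4/3)·0.208333) = −0.75 · ln(0.722223) = −0.75 · (-0.325421) = 0.2441.

0.2441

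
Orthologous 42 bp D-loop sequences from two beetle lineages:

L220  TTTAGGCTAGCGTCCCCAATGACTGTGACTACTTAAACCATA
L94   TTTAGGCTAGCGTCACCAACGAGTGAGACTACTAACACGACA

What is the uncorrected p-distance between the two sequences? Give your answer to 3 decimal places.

Differing sites — 15:C/A; 20:T/C; 23:C/G; 26:T/A; 34:T/A; 36:A/C; 39:C/G; 41:T/C.
There are 8 differences over 42 sites, so p = 8/42 = 0.190.

0.190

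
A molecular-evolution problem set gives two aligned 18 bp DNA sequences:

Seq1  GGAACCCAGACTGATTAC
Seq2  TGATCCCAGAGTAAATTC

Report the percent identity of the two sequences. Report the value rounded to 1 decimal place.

Differing sites — 1:G/T; 4:A/T; 11:C/G; 13:G/A; 15:T/A; 17:A/T.
12 of the 18 sites match, so the percent identity is 12/18 × 100 = 66.7%.

66.7%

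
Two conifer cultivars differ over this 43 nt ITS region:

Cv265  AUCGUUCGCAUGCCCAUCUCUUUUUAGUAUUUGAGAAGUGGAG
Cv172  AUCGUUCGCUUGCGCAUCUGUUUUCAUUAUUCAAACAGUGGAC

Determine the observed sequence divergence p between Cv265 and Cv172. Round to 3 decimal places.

The sequences differ at positions 10 (A/U), 14 (C/G), 20 (C/G), 25 (U/C), 27 (G/U), 32 (U/C), 33 (G/A), 35 (G/A), 36 (A/C), 43 (G/C).
There are 10 differences over 43 sites, so p = 10/43 = 0.233.

0.233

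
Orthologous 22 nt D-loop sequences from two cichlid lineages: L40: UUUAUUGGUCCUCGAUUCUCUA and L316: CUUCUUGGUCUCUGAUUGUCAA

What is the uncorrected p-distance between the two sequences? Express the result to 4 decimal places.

Mismatches occur at site 1 (U→C), site 4 (A→C), site 11 (C→U), site 12 (U→C), site 13 (C→U), site 18 (C→G), site 21 (U→A).
There are 7 differences over 22 sites, so p = 7/22 = 0.3182.

0.3182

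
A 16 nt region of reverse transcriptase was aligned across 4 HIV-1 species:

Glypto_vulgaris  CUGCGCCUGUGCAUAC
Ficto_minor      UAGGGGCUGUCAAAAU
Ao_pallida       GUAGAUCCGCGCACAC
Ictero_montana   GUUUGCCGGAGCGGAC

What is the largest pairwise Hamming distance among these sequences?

12

Pairwise Hamming distances:
  Glypto_vulgaris vs Ficto_minor: 8
  Glypto_vulgaris vs Ao_pallida: 8
  Glypto_vulgaris vs Ictero_montana: 7
  Ficto_minor vs Ao_pallida: 11
  Ficto_minor vs Ictero_montana: 12
  Ao_pallida vs Ictero_montana: 8
The largest is 12, between Ficto_minor and Ictero_montana.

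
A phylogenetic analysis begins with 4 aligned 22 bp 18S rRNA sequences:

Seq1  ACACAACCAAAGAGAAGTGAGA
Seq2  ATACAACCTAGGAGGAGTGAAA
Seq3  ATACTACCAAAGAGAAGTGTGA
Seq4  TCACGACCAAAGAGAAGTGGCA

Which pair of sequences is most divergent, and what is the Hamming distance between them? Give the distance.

Pairwise Hamming distances:
  Seq1 vs Seq2: 5
  Seq1 vs Seq3: 3
  Seq1 vs Seq4: 4
  Seq2 vs Seq3: 6
  Seq2 vs Seq4: 8
  Seq3 vs Seq4: 5
The largest is 8, between Seq2 and Seq4.

8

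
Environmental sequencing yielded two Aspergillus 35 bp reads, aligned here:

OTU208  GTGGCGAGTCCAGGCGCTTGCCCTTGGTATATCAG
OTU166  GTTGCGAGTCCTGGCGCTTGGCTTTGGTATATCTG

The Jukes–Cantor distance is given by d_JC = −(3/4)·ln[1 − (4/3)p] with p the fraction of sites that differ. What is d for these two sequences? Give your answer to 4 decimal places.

0.1585

The sequences differ at positions 3 (G/T), 12 (A/T), 21 (C/G), 23 (C/T), 34 (A/T).
p = 5/35 = 0.142857.
d = −0.75 · ln(1 − (4/3)·0.142857) = −0.75 · ln(0.809524) = −0.75 · (-0.211309) = 0.1585.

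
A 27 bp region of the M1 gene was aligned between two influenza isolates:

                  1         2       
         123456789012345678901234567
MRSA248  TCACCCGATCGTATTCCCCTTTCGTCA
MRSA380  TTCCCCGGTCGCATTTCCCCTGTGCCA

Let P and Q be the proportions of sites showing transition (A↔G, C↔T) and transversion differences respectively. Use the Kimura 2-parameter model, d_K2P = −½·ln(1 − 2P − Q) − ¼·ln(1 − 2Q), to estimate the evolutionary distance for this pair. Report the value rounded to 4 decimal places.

Mismatches occur at site 2 (C↔T, transition), site 3 (A↔C, transversion), site 8 (A↔G, transition), site 12 (T↔C, transition), site 16 (C↔T, transition), site 20 (T↔C, transition), site 22 (T↔G, transversion), site 23 (C↔T, transition), site 25 (T↔C, transition).
Of the 9 differences, 7 transitions and 2 transversions over 27 sites: P = 7/27 = 0.259259, Q = 2/27 = 0.074074.
d = −0.5·ln(0.407408) − 0.25·ln(0.851852) = −0.5·(-0.897940) − 0.25·(-0.160342) = 0.4891.

0.4891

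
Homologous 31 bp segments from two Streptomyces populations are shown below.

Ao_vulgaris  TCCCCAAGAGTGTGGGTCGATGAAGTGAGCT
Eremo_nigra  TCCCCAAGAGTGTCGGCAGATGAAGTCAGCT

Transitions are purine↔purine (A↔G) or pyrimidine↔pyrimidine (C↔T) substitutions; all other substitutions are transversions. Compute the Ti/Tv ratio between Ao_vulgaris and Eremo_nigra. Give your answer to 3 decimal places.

The sequences differ at positions 14 (G/C, transversion), 17 (T/C, transition), 18 (C/A, transversion), 27 (G/C, transversion).
Of the 4 differences, 1 transition and 3 transversions, so Ti/Tv = 1/3 = 0.333.

0.333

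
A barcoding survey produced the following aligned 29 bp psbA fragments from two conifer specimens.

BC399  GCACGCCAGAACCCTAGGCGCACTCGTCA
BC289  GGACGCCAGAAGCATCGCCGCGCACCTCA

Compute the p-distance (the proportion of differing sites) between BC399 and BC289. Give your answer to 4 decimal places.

0.2759

Differing sites — 2:C/G; 12:C/G; 14:C/A; 16:A/C; 18:G/C; 22:A/G; 24:T/A; 26:G/C.
There are 8 differences over 29 sites, so p = 8/29 = 0.2759.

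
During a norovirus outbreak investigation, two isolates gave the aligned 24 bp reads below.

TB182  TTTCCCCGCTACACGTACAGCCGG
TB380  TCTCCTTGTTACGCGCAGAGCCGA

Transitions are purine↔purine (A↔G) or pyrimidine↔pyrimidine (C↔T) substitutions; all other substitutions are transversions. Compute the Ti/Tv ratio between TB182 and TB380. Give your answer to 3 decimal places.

Mismatches occur at site 2 (T→C, transition), site 6 (C→T, transition), site 7 (C→T, transition), site 9 (C→T, transition), site 13 (A→G, transition), site 16 (T→C, transition), site 18 (C→G, transversion), site 24 (G→A, transition).
Of the 8 differences, 7 transitions and 1 transversion, so Ti/Tv = 7/1 = 7.000.

7.000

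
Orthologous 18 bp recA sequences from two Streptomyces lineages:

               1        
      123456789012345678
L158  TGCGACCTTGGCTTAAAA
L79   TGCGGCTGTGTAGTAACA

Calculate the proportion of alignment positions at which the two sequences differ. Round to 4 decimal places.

0.3889

The sequences differ at positions 5 (A/G), 7 (C/T), 8 (T/G), 11 (G/T), 12 (C/A), 13 (T/G), 17 (A/C).
There are 7 differences over 18 sites, so p = 7/18 = 0.3889.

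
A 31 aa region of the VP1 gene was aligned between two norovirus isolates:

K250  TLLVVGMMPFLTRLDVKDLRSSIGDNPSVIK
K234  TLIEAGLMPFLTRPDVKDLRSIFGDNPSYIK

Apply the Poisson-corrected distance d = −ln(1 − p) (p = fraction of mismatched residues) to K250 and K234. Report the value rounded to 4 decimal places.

Differing sites — 3:L/I; 4:V/E; 5:V/A; 7:M/L; 14:L/P; 22:S/I; 23:I/F; 29:V/Y.
p = 8/31 = 0.258065.
d = −ln(1 − 0.258065) = −ln(0.741935) = 0.2985.

0.2985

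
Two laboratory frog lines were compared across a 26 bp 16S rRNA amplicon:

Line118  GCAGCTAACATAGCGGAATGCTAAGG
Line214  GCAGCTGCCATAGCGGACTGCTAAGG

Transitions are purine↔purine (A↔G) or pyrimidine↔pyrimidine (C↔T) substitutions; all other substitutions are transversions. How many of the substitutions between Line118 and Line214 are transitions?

The sequences differ at positions 7 (A/G, transition), 8 (A/C, transversion), 18 (A/C, transversion).
Of the 3 differences, 1 transition and 2 transversions, so the answer is 1.

1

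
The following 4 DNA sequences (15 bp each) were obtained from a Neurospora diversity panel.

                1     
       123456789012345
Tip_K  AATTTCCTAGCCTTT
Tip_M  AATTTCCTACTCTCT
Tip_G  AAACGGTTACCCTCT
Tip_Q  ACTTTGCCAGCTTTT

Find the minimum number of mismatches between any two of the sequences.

Pairwise Hamming distances:
  Tip_K vs Tip_M: 3
  Tip_K vs Tip_G: 7
  Tip_K vs Tip_Q: 4
  Tip_M vs Tip_G: 6
  Tip_M vs Tip_Q: 7
  Tip_G vs Tip_Q: 9
The smallest is 3, between Tip_K and Tip_M.

3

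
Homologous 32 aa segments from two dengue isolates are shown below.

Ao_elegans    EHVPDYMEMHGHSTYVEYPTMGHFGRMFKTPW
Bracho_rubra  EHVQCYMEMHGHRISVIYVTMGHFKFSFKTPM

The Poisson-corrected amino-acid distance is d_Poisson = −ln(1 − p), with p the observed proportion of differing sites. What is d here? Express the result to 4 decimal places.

Differing sites — 4:P/Q; 5:D/C; 13:S/R; 14:T/I; 15:Y/S; 17:E/I; 19:P/V; 25:G/K; 26:R/F; 27:M/S; 32:W/M.
p = 11/32 = 0.343750.
d = −ln(1 − 0.343750) = −ln(0.656250) = 0.4212.

0.4212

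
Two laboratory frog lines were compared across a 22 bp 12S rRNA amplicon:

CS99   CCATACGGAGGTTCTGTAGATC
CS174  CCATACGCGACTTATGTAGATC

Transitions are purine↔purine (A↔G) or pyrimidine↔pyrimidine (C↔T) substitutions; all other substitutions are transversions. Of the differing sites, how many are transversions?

3

Differing sites — 8:G/C (Tv); 9:A/G (Ti); 10:G/A (Ti); 11:G/C (Tv); 14:C/A (Tv).
Of the 5 differences, 2 transitions and 3 transversions, so the answer is 3.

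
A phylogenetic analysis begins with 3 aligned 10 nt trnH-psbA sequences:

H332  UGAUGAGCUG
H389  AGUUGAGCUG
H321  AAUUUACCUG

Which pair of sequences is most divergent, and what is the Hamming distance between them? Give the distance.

Pairwise Hamming distances:
  H332 vs H389: 2
  H332 vs H321: 5
  H389 vs H321: 3
The largest is 5, between H332 and H321.

5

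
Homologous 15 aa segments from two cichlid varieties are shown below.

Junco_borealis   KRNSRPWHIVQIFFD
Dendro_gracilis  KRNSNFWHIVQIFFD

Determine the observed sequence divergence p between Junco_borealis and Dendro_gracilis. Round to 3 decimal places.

Differing sites — 5:R/N; 6:P/F.
There are 2 differences over 15 sites, so p = 2/15 = 0.133.

0.133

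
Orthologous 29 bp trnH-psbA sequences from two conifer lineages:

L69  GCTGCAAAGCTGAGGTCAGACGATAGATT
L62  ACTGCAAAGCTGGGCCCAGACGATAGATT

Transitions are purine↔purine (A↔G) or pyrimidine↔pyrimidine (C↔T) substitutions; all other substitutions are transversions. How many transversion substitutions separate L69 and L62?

1

Differing sites — 1:G/A (Ti); 13:A/G (Ti); 15:G/C (Tv); 16:T/C (Ti).
Of the 4 differences, 3 transitions and 1 transversion, so the answer is 1.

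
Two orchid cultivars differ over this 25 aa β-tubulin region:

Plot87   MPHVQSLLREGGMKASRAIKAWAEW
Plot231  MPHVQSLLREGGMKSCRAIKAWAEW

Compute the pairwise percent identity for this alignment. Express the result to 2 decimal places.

92.00%

Mismatches occur at site 15 (A↔S), site 16 (S↔C).
23 of the 25 sites match, so the percent identity is 23/25 × 100 = 92.00%.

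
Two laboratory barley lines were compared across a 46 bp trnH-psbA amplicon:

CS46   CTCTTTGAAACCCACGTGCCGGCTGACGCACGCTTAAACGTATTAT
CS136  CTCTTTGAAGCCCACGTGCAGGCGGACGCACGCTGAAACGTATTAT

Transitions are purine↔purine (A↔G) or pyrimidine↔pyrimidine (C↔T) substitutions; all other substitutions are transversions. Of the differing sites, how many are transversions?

3

Differing sites — 10:A/G (Ti); 20:C/A (Tv); 24:T/G (Tv); 35:T/G (Tv).
Of the 4 differences, 1 transition and 3 transversions, so the answer is 3.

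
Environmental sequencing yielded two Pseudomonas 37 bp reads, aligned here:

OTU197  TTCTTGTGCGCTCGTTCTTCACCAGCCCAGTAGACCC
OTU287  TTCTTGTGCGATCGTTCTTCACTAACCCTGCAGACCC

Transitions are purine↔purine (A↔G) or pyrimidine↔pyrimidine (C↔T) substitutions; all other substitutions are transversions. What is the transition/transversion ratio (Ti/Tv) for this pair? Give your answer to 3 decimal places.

The sequences differ at positions 11 (C/A, transversion), 23 (C/T, transition), 25 (G/A, transition), 29 (A/T, transversion), 31 (T/C, transition).
Of the 5 differences, 3 transitions and 2 transversions, so Ti/Tv = 3/2 = 1.500.

1.500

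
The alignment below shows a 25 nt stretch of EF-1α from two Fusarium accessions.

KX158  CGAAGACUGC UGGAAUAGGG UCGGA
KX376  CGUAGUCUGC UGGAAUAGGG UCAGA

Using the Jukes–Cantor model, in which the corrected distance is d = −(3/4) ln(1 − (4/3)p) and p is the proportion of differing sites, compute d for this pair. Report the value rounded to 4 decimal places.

0.1308

Mismatches occur at site 3 (A↔U), site 6 (A↔U), site 23 (G↔A).
p = 3/25 = 0.120000.
d = −0.75 · ln(1 − (4/3)·0.120000) = −0.75 · ln(0.840000) = −0.75 · (-0.174353) = 0.1308.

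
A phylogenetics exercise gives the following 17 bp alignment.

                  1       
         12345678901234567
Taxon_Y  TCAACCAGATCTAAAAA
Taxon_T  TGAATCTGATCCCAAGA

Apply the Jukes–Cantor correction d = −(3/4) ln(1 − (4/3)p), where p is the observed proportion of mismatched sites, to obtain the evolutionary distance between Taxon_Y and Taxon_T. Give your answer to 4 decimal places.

Differing sites — 2:C/G; 5:C/T; 7:A/T; 12:T/C; 13:A/C; 16:A/G.
p = 6/17 = 0.352941.
d = −0.75 · ln(1 − (4/3)·0.352941) = −0.75 · ln(0.529412) = −0.75 · (-0.635988) = 0.4770.

0.4770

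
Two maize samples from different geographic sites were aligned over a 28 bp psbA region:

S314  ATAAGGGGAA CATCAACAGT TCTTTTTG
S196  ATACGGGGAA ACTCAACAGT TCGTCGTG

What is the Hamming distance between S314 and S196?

6

Mismatches occur at site 4 (A/C), site 11 (C/A), site 12 (A/C), site 23 (T/G), site 25 (T/C), site 26 (T/G).
That gives 6 mismatches out of 28 aligned sites, so the Hamming distance is 6.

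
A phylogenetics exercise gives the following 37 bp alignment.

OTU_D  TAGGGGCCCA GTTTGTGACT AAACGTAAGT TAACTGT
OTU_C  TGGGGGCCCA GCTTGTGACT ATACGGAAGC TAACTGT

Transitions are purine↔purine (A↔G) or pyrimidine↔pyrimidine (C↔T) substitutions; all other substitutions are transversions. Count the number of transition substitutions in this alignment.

3

Differing sites — 2:A/G (Ti); 12:T/C (Ti); 22:A/T (Tv); 26:T/G (Tv); 30:T/C (Ti).
Of the 5 differences, 3 transitions and 2 transversions, so the answer is 3.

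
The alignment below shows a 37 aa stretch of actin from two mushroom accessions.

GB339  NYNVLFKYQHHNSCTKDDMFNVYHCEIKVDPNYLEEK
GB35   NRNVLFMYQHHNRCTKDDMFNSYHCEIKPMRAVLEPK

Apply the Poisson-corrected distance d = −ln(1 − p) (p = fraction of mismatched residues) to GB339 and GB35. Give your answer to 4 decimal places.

Differing sites — 2:Y/R; 7:K/M; 13:S/R; 22:V/S; 29:V/P; 30:D/M; 31:P/R; 32:N/A; 33:Y/V; 36:E/P.
p = 10/37 = 0.270270.
d = −ln(1 − 0.270270) = −ln(0.729730) = 0.3151.

0.3151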